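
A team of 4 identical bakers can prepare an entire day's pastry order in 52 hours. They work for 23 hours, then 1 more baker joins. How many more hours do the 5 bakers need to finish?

116/5 hours

One baker does 1/208 of the job per hour.
After 23 hours with 4 bakers, 23/52 is done (29/52 left).
With 5 bakers the rate is 5/208, so the rest takes 29/52 ÷ 5/208 = 116/5 hours.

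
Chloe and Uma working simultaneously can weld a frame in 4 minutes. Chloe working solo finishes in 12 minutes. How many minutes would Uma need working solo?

6 minutes

Combined rate is 1/4 per minute.
Known contribution: 1/12 per minute.
So Uma's rate is 1/4 − 1/12 = 1/6, meaning 6 minutes alone.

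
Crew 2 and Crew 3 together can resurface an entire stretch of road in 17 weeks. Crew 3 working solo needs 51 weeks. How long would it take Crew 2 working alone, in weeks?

51/2 weeks

Combined rate is 1/17 per week.
Known contribution: 1/51 per week.
So Crew 2's rate is 1/17 − 1/51 = 2/51, meaning 51/2 weeks alone.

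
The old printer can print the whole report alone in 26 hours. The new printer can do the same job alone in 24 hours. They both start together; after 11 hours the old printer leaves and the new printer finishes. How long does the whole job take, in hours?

180/13 hours

In the first 11 hours the combined rate is 25/312, so 275/312 of the job is done, leaving 37/312.
After the old printer leaves the rate is 1/24 per hour; the remaining 37/312 takes 37/13 hours.
Total = 11 + 37/13 = 180/13 hours.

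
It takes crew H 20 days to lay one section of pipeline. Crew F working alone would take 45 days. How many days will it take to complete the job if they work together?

180/13 days

With two workers the combined time is the product over the sum: 20·45/(20+45) = 900/65 = 180/13 days.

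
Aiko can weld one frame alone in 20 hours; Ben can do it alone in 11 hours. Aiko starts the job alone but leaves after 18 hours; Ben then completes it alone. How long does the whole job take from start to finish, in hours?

191/10 hours

In 18 hours Aiko does 18/20 = 9/10 of the job, leaving 1/10.
Ben works at 1/11 per hour, so finishing takes 1/10 ÷ 1/11 = 11/10 hours.
Total time = 18 + 11/10 = 191/10 hours.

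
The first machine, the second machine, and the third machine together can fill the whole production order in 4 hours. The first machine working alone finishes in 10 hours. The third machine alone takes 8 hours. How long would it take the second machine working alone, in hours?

Combined rate is 1/4 per hour.
Known contribution: 1/10 + 1/8 = (4 + 5)/40 = 9/40 per hour.
So the second machine's rate is 1/4 − 9/40 = 1/40, meaning 40 hours alone.

40 hours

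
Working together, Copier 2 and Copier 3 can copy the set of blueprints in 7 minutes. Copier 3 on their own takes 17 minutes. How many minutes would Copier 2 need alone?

119/10 minutes

Combined rate is 1/7 per minute.
Known contribution: 1/17 per minute.
So Copier 2's rate is 1/7 − 1/17 = 10/119, meaning 119/10 minutes alone.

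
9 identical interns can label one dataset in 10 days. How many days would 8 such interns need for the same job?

45/4 days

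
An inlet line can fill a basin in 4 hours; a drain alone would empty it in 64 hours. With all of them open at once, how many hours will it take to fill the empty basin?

64/15 hours

Net rate = 1/4 − 1/64 = (16 − 1)/64 = 15/64 per hour.
Filling time = 1 ÷ (15/64) = 64/15 hours.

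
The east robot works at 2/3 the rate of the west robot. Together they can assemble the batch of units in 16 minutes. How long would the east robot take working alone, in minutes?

40 minutes

Let the west robot's rate be r; then the east robot's rate is (2/3)r, so together (2/3 + 1)r = (5/3)r = 1/16.
Thus r = 3/80 per minute.
The west robot alone: 80/3 minutes; the east robot alone: 40 minutes.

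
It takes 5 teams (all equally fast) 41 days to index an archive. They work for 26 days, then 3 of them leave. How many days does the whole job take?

127/2 days

One team does 1/205 of the job per day.
After 26 days with 5 teams, 26/41 is done (15/41 left).
With 2 teams the rate is 2/205, so the rest takes 15/41 ÷ 2/205 = 75/2 days.
Total = 26 + 75/2 = 127/2 days.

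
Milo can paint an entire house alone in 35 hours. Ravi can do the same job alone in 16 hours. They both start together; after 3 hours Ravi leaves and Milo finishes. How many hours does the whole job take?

In the first 3 hours the combined rate is 51/560, so 153/560 of the job is done, leaving 407/560.
After Ravi leaves the rate is 1/35 per hour; the remaining 407/560 takes 407/16 hours.
Total = 3 + 407/16 = 455/16 hours.

455/16 hours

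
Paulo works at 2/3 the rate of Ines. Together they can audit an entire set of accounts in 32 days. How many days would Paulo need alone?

80 days

Let Ines's rate be r; then Paulo's rate is (2/3)r, so together (2/3 + 1)r = (5/3)r = 1/32.
Thus r = 3/160 per day.
Ines alone: 160/3 days; Paulo alone: 80 days.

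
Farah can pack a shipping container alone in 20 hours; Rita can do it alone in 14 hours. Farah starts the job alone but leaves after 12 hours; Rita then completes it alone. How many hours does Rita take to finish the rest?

28/5 hours

In 12 hours Farah does 12/20 = 3/5 of the job, leaving 2/5.
Rita works at 1/14 per hour, so finishing takes 2/5 ÷ 1/14 = 28/5 hours.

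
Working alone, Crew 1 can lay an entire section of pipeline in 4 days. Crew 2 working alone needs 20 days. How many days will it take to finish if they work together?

Combined rate: 1/4 + 1/20 = (5 + 1)/20 = 6/20 = 3/10 per day.
Time = 1 ÷ (3/10) = 10/3 days.

10/3 days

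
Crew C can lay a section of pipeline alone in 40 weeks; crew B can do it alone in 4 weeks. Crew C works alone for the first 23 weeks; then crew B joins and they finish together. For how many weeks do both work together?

17/11 weeks

In 23 weeks crew C does 23/40 of the job, leaving 17/40.
Crew C and crew B together work at 11/40 per week, so finishing takes 17/40 ÷ 11/40 = 17/11 weeks.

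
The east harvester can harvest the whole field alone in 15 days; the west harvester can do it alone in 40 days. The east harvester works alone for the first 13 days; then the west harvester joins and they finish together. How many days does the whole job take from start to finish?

159/11 days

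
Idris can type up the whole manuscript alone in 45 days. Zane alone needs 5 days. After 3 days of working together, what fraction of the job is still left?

Combined rate: 1/45 + 1/5 = (1 + 9)/45 = 10/45 = 2/9 per day.
In 3 days they complete 3·2/9 = 2/3 of the job.
So 1/3 remains.

1/3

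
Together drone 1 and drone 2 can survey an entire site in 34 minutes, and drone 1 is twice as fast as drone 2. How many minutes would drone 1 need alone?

Let drone 2's rate be r; then drone 1's rate is 2r, so together (2 + 1)r = 3r = 1/34.
Thus r = 1/102 per minute.
Drone 2 alone: 102 minutes; drone 1 alone: 51 minutes.

51 minutes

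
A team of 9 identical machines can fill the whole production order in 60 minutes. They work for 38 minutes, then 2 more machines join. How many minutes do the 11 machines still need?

18 minutes

One machine does 1/540 of the job per minute.
After 38 minutes with 9 machines, 19/30 is done (11/30 left).
With 11 machines the rate is 11/540, so the rest takes 11/30 ÷ 11/540 = 18 minutes.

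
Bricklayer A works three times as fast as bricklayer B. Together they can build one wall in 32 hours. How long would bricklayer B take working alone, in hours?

128 hours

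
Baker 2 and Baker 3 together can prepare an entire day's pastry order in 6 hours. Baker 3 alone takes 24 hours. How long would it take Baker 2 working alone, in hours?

Combined rate is 1/6 per hour.
Known contribution: 1/24 per hour.
So Baker 2's rate is 1/6 − 1/24 = 1/8, meaning 8 hours alone.

8 hours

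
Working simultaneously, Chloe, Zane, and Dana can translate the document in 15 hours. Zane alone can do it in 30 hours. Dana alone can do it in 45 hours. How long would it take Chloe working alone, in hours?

Combined rate is 1/15 per hour.
Known contribution: 1/30 + 1/45 = (3 + 2)/90 = 5/90 = 1/18 per hour.
So Chloe's rate is 1/15 − 1/18 = 1/90, meaning 90 hours alone.

90 hours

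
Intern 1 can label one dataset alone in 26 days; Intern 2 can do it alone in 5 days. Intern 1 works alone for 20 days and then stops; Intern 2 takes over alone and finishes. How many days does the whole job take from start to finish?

275/13 days

In 20 days Intern 1 does 20/26 = 10/13 of the job, leaving 3/13.
Intern 2 works at 1/5 per day, so finishing takes 3/13 ÷ 1/5 = 15/13 days.
Total time = 20 + 15/13 = 275/13 days.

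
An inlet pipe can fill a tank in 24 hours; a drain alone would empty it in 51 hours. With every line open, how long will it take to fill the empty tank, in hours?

Net rate = 1/24 − 1/51 = (17 − 8)/408 = 9/408 = 3/136 per hour.
Filling time = 1 ÷ (3/136) = 136/3 hours.

136/3 hours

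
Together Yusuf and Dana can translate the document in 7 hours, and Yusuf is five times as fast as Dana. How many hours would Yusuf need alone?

42/5 hours

Let Dana's rate be r; then Yusuf's rate is 5r, so together (5 + 1)r = 6r = 1/7.
Thus r = 1/42 per hour.
Dana alone: 42 hours; Yusuf alone: 42/5 hours.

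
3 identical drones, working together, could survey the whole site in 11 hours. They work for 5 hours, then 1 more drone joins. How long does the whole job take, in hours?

19/2 hours

One drone does 1/33 of the job per hour.
After 5 hours with 3 drones, 5/11 is done (6/11 left).
With 4 drones the rate is 4/33, so the rest takes 6/11 ÷ 4/33 = 9/2 hours.
Total = 5 + 9/2 = 19/2 hours.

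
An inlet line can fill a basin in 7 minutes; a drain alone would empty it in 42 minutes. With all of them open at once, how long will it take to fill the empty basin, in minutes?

42/5 minutes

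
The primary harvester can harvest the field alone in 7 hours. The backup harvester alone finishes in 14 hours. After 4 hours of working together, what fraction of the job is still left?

1/7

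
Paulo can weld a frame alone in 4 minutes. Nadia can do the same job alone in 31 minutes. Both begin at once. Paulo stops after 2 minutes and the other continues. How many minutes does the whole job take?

In the first 2 minutes the combined rate is 35/124, so 35/62 of the job is done, leaving 27/62.
After Paulo leaves the rate is 1/31 per minute; the remaining 27/62 takes 27/2 minutes.
Total = 2 + 27/2 = 31/2 minutes.

31/2 minutes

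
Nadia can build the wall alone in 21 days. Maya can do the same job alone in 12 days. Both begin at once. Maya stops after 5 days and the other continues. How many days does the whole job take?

49/4 days

In the first 5 days the combined rate is 11/84, so 55/84 of the job is done, leaving 29/84.
After Maya leaves the rate is 1/21 per day; the remaining 29/84 takes 29/4 days.
Total = 5 + 29/4 = 49/4 days.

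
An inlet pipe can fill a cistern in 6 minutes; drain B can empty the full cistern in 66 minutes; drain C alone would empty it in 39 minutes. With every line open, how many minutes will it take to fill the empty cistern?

Net rate = 1/6 − 1/66 − 1/39 = (143 − 13 − 22)/858 = 108/858 = 18/143 per minute.
Filling time = 1 ÷ (18/143) = 143/18 minutes.

143/18 minutes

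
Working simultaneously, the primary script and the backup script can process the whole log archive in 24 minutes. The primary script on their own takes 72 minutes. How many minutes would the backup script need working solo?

Combined rate is 1/24 per minute.
Known contribution: 1/72 per minute.
So the backup script's rate is 1/24 − 1/72 = 1/36, meaning 36 minutes alone.

36 minutes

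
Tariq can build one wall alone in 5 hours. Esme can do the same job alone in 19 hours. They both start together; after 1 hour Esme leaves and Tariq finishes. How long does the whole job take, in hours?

In the first 1 hour the combined rate is 24/95, so 24/95 of the job is done, leaving 71/95.
After Esme leaves the rate is 1/5 per hour; the remaining 71/95 takes 71/19 hours.
Total = 1 + 71/19 = 90/19 hours.

90/19 hours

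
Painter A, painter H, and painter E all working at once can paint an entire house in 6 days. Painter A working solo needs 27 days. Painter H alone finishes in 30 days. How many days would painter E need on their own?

135/13 days

Combined rate is 1/6 per day.
Known contribution: 1/27 + 1/30 = (10 + 9)/270 = 19/270 per day.
So painter E's rate is 1/6 − 19/270 = 13/135, meaning 135/13 days alone.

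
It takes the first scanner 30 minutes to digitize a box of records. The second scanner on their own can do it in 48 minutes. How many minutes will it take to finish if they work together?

240/13 minutes

Combined rate: 1/30 + 1/48 = (8 + 5)/240 = 13/240 per minute.
Time = 1 ÷ (13/240) = 240/13 minutes.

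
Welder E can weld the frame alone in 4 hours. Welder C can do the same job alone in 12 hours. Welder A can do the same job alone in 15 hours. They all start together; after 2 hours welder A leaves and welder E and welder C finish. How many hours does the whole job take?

In the first 2 hours the combined rate is 2/5, so 4/5 of the job is done, leaving 1/5.
After welder A leaves the rate is 1/3 per hour; the remaining 1/5 takes 3/5 hours.
Total = 2 + 3/5 = 13/5 hours.

13/5 hours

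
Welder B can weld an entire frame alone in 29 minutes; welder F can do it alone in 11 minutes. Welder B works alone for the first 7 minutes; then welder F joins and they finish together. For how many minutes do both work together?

121/20 minutes

In 7 minutes welder B does 7/29 of the job, leaving 22/29.
Welder B and welder F together work at 40/319 per minute, so finishing takes 22/29 ÷ 40/319 = 121/20 minutes.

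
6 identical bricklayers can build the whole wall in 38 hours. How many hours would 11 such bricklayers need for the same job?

Total work is 6·38 = 228 bricklayer-hours.
With 11 bricklayers: 228/11 hours.

228/11 hours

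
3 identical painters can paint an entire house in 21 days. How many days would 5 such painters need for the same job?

63/5 days

Total work is 3·21 = 63 painter-days.
With 5 painters: 63/5 days.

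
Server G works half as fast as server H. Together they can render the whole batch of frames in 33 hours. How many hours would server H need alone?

Let server H's rate be r; then server G's rate is (1/2)r, so together (1/2 + 1)r = (3/2)r = 1/33.
Thus r = 2/99 per hour.
Server H alone: 99/2 hours; server G alone: 99 hours.

99/2 hours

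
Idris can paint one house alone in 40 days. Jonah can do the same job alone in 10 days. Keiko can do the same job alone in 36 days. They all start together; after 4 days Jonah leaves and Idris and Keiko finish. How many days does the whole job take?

216/19 days

In the first 4 days the combined rate is 11/72, so 11/18 of the job is done, leaving 7/18.
After Jonah leaves the rate is 19/360 per day; the remaining 7/18 takes 140/19 days.
Total = 4 + 140/19 = 216/19 days.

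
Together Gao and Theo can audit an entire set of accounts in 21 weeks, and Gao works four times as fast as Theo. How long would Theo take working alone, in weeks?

105 weeks

Let Theo's rate be r; then Gao's rate is 4r, so together (4 + 1)r = 5r = 1/21.
Thus r = 1/105 per week.
Theo alone: 105 weeks; Gao alone: 105/4 weeks.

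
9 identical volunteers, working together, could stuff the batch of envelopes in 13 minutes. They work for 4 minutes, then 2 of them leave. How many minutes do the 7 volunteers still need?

81/7 minutes

One volunteer does 1/117 of the job per minute.
After 4 minutes with 9 volunteers, 4/13 is done (9/13 left).
With 7 volunteers the rate is 7/117, so the rest takes 9/13 ÷ 7/117 = 81/7 minutes.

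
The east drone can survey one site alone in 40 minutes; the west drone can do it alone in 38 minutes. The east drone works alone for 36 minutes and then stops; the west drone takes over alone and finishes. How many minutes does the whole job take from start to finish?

In 36 minutes the east drone does 36/40 = 9/10 of the job, leaving 1/10.
The west drone works at 1/38 per minute, so finishing takes 1/10 ÷ 1/38 = 19/5 minutes.
Total time = 36 + 19/5 = 199/5 minutes.

199/5 minutes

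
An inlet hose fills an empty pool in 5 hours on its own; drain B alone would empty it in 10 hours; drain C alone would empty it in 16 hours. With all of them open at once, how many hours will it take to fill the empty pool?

Net rate = 1/5 − 1/10 − 1/16 = (16 − 8 − 5)/80 = 3/80 per hour.
Filling time = 1 ÷ (3/80) = 80/3 hours.

80/3 hours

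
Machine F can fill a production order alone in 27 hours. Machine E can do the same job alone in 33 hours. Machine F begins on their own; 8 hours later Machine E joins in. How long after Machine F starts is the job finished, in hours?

369/20 hours

In the first 8 hours Machine F alone does 8/27 of the job, leaving 19/27.
Once everyone is working, combined rate: 1/27 + 1/33 = (11 + 9)/297 = 20/297 per hour.
Remaining 19/27 at 20/297 per hour takes 209/20 hours.
Total from the start = 8 + 209/20 = 369/20 hours.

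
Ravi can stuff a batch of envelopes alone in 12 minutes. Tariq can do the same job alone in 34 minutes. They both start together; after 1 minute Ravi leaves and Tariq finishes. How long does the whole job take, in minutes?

In the first 1 minute the combined rate is 23/204, so 23/204 of the job is done, leaving 181/204.
After Ravi leaves the rate is 1/34 per minute; the remaining 181/204 takes 181/6 minutes.
Total = 1 + 181/6 = 187/6 minutes.

187/6 minutes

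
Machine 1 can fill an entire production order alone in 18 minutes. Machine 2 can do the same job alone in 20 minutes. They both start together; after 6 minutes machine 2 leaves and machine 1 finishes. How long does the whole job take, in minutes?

In the first 6 minutes the combined rate is 19/180, so 19/30 of the job is done, leaving 11/30.
After machine 2 leaves the rate is 1/18 per minute; the remaining 11/30 takes 33/5 minutes.
Total = 6 + 33/5 = 63/5 minutes.

63/5 minutes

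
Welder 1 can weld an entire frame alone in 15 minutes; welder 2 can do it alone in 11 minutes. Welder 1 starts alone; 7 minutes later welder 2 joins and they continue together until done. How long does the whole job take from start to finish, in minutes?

135/13 minutes

In 7 minutes welder 1 does 7/15 of the job, leaving 8/15.
Welder 1 and welder 2 together work at 26/165 per minute, so finishing takes 8/15 ÷ 26/165 = 44/13 minutes.
Total time = 7 + 44/13 = 135/13 minutes.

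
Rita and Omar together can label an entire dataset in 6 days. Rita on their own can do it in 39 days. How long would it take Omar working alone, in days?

Combined rate is 1/6 per day.
Known contribution: 1/39 per day.
So Omar's rate is 1/6 − 1/39 = 11/78, meaning 78/11 days alone.

78/11 days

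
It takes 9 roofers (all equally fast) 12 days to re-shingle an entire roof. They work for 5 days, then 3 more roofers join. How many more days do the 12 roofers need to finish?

One roofer does 1/108 of the job per day.
After 5 days with 9 roofers, 5/12 is done (7/12 left).
With 12 roofers the rate is 12/108 = 1/9, so the rest takes 7/12 ÷ 1/9 = 21/4 days.

21/4 days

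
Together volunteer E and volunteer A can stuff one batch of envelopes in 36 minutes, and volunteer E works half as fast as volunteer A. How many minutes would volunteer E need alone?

108 minutes

Let volunteer A's rate be r; then volunteer E's rate is (1/2)r, so together (1/2 + 1)r = (3/2)r = 1/36.
Thus r = 1/54 per minute.
Volunteer A alone: 54 minutes; volunteer E alone: 108 minutes.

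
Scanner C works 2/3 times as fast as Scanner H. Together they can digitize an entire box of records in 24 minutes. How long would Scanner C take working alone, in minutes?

60 minutes

Let Scanner H's rate be r; then Scanner C's rate is (2/3)r, so together (2/3 + 1)r = (5/3)r = 1/24.
Thus r = 1/40 per minute.
Scanner H alone: 40 minutes; Scanner C alone: 60 minutes.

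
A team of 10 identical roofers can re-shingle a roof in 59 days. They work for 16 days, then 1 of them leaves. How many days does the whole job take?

574/9 days

One roofer does 1/590 of the job per day.
After 16 days with 10 roofers, 16/59 is done (43/59 left).
With 9 roofers the rate is 9/590, so the rest takes 43/59 ÷ 9/590 = 430/9 days.
Total = 16 + 430/9 = 574/9 days.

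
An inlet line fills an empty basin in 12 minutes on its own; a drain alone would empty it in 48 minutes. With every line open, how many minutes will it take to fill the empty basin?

Net rate = 1/12 − 1/48 = (4 − 1)/48 = 3/48 = 1/16 per minute.
Filling time = 1 ÷ (1/16) = 16 minutes.

16 minutes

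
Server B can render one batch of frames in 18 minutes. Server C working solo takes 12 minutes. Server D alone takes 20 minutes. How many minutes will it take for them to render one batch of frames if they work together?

90/17 minutes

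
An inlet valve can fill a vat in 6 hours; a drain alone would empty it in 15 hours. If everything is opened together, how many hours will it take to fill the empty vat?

Net rate = 1/6 − 1/15 = (5 − 2)/30 = 3/30 = 1/10 per hour.
Filling time = 1 ÷ (1/10) = 10 hours.

10 hours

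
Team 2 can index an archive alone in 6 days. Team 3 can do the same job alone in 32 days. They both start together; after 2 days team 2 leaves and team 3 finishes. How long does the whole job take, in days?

In the first 2 days the combined rate is 19/96, so 19/48 of the job is done, leaving 29/48.
After team 2 leaves the rate is 1/32 per day; the remaining 29/48 takes 58/3 days.
Total = 2 + 58/3 = 64/3 days.

64/3 days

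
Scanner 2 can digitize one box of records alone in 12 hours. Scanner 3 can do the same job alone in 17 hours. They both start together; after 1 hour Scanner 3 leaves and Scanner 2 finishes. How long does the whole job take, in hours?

192/17 hours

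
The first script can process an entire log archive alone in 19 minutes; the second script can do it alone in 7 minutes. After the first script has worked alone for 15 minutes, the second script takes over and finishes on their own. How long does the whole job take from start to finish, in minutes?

313/19 minutes

In 15 minutes the first script does 15/19 of the job, leaving 4/19.
The second script works at 1/7 per minute, so finishing takes 4/19 ÷ 1/7 = 28/19 minutes.
Total time = 15 + 28/19 = 313/19 minutes.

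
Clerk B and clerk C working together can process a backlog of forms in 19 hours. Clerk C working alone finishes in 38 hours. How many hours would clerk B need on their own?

38 hours

Combined rate is 1/19 per hour.
Known contribution: 1/38 per hour.
So clerk B's rate is 1/19 − 1/38 = 1/38, meaning 38 hours alone.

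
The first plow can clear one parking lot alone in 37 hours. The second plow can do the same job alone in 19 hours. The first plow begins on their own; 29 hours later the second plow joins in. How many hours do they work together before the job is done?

In the first 29 hours the first plow alone does 29/37 of the job, leaving 8/37.
Once everyone is working, combined rate: 1/37 + 1/19 = (19 + 37)/703 = 56/703 per hour.
Remaining 8/37 at 56/703 per hour takes 19/7 hours.

19/7 hours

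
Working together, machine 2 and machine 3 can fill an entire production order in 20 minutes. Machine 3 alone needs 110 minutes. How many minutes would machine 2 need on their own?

220/9 minutes

Combined rate is 1/20 per minute.
Known contribution: 1/110 per minute.
So machine 2's rate is 1/20 − 1/110 = 9/220, meaning 220/9 minutes alone.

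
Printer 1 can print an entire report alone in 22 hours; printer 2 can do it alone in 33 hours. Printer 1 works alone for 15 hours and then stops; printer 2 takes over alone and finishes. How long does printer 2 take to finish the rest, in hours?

21/2 hours

In 15 hours printer 1 does 15/22 of the job, leaving 7/22.
Printer 2 works at 1/33 per hour, so finishing takes 7/22 ÷ 1/33 = 21/2 hours.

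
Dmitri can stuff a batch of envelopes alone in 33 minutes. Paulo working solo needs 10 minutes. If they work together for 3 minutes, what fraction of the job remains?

Combined rate: 1/33 + 1/10 = (10 + 33)/330 = 43/330 per minute.
In 3 minutes they complete 3·43/330 = 43/110 of the job.
So 67/110 remains.

67/110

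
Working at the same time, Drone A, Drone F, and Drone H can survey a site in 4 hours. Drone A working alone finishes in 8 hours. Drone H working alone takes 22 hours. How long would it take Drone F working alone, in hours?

88/7 hours

Combined rate is 1/4 per hour.
Known contribution: 1/8 + 1/22 = (11 + 4)/88 = 15/88 per hour.
So Drone F's rate is 1/4 − 15/88 = 7/88, meaning 88/7 hours alone.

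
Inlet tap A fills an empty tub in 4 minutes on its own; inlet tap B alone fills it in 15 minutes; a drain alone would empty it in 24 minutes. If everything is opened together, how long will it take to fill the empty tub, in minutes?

Net rate = 1/4 + 1/15 − 1/24 = (30 + 8 − 5)/120 = 33/120 = 11/40 per minute.
Filling time = 1 ÷ (11/40) = 40/11 minutes.

40/11 minutes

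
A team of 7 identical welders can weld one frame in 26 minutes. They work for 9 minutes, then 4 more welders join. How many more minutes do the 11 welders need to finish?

119/11 minutes

One welder does 1/182 of the job per minute.
After 9 minutes with 7 welders, 9/26 is done (17/26 left).
With 11 welders the rate is 11/182, so the rest takes 17/26 ÷ 11/182 = 119/11 minutes.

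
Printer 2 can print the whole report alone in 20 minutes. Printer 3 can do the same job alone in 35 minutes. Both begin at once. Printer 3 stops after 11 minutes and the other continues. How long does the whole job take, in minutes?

In the first 11 minutes the combined rate is 11/140, so 121/140 of the job is done, leaving 19/140.
After printer 3 leaves the rate is 1/20 per minute; the remaining 19/140 takes 19/7 minutes.
Total = 11 + 19/7 = 96/7 minutes.

96/7 minutes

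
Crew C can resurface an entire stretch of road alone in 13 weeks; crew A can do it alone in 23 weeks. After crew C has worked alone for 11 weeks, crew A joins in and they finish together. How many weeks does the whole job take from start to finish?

221/18 weeks

In 11 weeks crew C does 11/13 of the job, leaving 2/13.
Crew C and crew A together work at 36/299 per week, so finishing takes 2/13 ÷ 36/299 = 23/18 weeks.
Total time = 11 + 23/18 = 221/18 weeks.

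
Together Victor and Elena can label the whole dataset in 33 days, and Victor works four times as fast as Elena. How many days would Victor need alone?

Let Elena's rate be r; then Victor's rate is 4r, so together (4 + 1)r = 5r = 1/33.
Thus r = 1/165 per day.
Elena alone: 165 days; Victor alone: 165/4 days.

165/4 days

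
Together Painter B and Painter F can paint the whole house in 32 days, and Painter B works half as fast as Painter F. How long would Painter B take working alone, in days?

96 days

Let Painter F's rate be r; then Painter B's rate is (1/2)r, so together (1/2 + 1)r = (3/2)r = 1/32.
Thus r = 1/48 per day.
Painter F alone: 48 days; Painter B alone: 96 days.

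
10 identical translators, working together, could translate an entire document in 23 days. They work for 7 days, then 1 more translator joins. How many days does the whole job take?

237/11 days

One translator does 1/230 of the job per day.
After 7 days with 10 translators, 7/23 is done (16/23 left).
With 11 translators the rate is 11/230, so the rest takes 16/23 ÷ 11/230 = 160/11 days.
Total = 7 + 160/11 = 237/11 days.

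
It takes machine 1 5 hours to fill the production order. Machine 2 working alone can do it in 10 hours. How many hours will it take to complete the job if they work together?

Combined rate: 1/5 + 1/10 = (2 + 1)/10 = 3/10 per hour.
Time = 1 ÷ (3/10) = 10/3 hours.

10/3 hours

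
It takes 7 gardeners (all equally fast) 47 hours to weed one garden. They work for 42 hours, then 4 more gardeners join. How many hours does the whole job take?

One gardener does 1/329 of the job per hour.
After 42 hours with 7 gardeners, 42/47 is done (5/47 left).
With 11 gardeners the rate is 11/329, so the rest takes 5/47 ÷ 11/329 = 35/11 hours.
Total = 42 + 35/11 = 497/11 hours.

497/11 hours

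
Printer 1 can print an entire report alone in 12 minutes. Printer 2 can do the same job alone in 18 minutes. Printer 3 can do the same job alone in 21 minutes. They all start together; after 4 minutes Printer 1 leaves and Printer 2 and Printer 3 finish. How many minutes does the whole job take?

In the first 4 minutes the combined rate is 47/252, so 47/63 of the job is done, leaving 16/63.
After Printer 1 leaves the rate is 13/126 per minute; the remaining 16/63 takes 32/13 minutes.
Total = 4 + 32/13 = 84/13 minutes.

84/13 minutes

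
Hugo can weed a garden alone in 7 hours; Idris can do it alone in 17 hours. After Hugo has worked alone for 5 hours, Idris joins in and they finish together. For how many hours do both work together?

17/12 hours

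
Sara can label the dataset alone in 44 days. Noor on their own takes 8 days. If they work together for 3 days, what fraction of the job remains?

49/88

Combined rate: 1/44 + 1/8 = (2 + 11)/88 = 13/88 per day.
In 3 days they complete 3·13/88 = 39/88 of the job.
So 49/88 remains.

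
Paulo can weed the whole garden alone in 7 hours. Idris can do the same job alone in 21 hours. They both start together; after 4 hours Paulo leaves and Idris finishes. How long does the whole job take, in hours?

In the first 4 hours the combined rate is 4/21, so 16/21 of the job is done, leaving 5/21.
After Paulo leaves the rate is 1/21 per hour; the remaining 5/21 takes 5 hours.
Total = 4 + 5 = 9 hours.

9 hours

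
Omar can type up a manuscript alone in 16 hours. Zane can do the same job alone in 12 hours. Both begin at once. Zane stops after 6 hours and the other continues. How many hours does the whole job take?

8 hours

In the first 6 hours the combined rate is 7/48, so 7/8 of the job is done, leaving 1/8.
After Zane leaves the rate is 1/16 per hour; the remaining 1/8 takes 2 hours.
Total = 6 + 2 = 8 hours.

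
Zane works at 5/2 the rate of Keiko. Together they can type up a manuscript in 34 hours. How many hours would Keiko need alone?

119 hours

Let Keiko's rate be r; then Zane's rate is (5/2)r, so together (5/2 + 1)r = (7/2)r = 1/34.
Thus r = 1/119 per hour.
Keiko alone: 119 hours; Zane alone: 238/5 hours.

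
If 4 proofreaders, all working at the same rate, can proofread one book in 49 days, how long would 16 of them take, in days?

Total work is 4·49 = 196 proofreader-days.
With 16 proofreaders: 196/16 = 49/4 days.

49/4 days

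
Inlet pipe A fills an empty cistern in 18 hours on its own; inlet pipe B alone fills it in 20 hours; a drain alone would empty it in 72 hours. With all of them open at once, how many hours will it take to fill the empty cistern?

120/11 hours

Net rate = 1/18 + 1/20 − 1/72 = (20 + 18 − 5)/360 = 33/360 = 11/120 per hour.
Filling time = 1 ÷ (11/120) = 120/11 hours.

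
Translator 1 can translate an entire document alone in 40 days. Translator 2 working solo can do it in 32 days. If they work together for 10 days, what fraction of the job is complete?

Combined rate: 1/40 + 1/32 = (4 + 5)/160 = 9/160 per day.
In 10 days they complete 10·9/160 = 9/16 of the job.

9/16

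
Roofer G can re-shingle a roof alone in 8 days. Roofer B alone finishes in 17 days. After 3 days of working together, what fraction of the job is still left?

61/136

Combined rate: 1/8 + 1/17 = (17 + 8)/136 = 25/136 per day.
In 3 days they complete 3·25/136 = 75/136 of the job.
So 61/136 remains.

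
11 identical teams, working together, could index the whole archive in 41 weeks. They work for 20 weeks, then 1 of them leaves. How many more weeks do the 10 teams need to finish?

231/10 weeks

One team does 1/451 of the job per week.
After 20 weeks with 11 teams, 20/41 is done (21/41 left).
With 10 teams the rate is 10/451, so the rest takes 21/41 ÷ 10/451 = 231/10 weeks.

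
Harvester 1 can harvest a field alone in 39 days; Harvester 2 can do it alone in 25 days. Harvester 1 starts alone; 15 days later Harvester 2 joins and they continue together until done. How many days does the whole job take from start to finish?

In 15 days Harvester 1 does 15/39 = 5/13 of the job, leaving 8/13.
Harvester 1 and Harvester 2 together work at 64/975 per day, so finishing takes 8/13 ÷ 64/975 = 75/8 days.
Total time = 15 + 75/8 = 195/8 days.

195/8 days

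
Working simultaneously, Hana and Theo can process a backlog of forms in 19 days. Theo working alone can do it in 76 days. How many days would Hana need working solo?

76/3 days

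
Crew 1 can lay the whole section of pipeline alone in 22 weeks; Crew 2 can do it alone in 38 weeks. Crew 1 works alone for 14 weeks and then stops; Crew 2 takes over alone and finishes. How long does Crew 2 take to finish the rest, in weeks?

152/11 weeks

In 14 weeks Crew 1 does 14/22 = 7/11 of the job, leaving 4/11.
Crew 2 works at 1/38 per week, so finishing takes 4/11 ÷ 1/38 = 152/11 weeks.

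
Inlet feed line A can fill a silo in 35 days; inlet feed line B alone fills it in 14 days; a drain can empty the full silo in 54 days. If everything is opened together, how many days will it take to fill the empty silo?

135/11 days

Net rate = 1/35 + 1/14 − 1/54 = (54 + 135 − 35)/1890 = 154/1890 = 11/135 per day.
Filling time = 1 ÷ (11/135) = 135/11 days.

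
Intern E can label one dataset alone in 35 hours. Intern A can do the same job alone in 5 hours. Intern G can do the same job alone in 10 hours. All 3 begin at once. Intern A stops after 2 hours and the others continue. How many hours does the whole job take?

In the first 2 hours the combined rate is 23/70, so 23/35 of the job is done, leaving 12/35.
After Intern A leaves the rate is 9/70 per hour; the remaining 12/35 takes 8/3 hours.
Total = 2 + 8/3 = 14/3 hours.

14/3 hours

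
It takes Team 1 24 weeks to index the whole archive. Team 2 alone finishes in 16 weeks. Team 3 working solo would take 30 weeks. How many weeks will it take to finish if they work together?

Combined rate: 1/24 + 1/16 + 1/30 = (10 + 15 + 8)/240 = 33/240 = 11/80 per week.
Time = 1 ÷ (11/80) = 80/11 weeks.

80/11 weeks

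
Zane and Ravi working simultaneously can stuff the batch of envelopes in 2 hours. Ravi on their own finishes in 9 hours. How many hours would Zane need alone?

Combined rate is 1/2 per hour.
Known contribution: 1/9 per hour.
So Zane's rate is 1/2 − 1/9 = 7/18, meaning 18/7 hours alone.

18/7 hours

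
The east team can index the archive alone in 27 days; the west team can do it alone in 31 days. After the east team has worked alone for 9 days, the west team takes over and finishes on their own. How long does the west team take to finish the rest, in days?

62/3 days

In 9 days the east team does 9/27 = 1/3 of the job, leaving 2/3.
The west team works at 1/31 per day, so finishing takes 2/3 ÷ 1/31 = 62/3 days.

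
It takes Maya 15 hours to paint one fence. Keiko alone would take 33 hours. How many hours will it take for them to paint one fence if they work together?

With two workers the combined time is the product over the sum: 15·33/(15+33) = 495/48 = 165/16 hours.

165/16 hours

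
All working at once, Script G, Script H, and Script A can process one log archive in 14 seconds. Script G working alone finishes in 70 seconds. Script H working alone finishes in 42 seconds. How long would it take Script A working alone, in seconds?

Combined rate is 1/14 per second.
Known contribution: 1/70 + 1/42 = (3 + 5)/210 = 8/210 = 4/105 per second.
So Script A's rate is 1/14 − 4/105 = 1/30, meaning 30 seconds alone.

30 seconds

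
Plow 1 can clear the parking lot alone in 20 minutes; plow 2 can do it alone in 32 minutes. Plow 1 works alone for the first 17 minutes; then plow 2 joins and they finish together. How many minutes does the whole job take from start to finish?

245/13 minutes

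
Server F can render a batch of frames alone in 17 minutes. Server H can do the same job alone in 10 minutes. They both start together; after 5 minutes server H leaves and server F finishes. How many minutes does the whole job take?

In the first 5 minutes the combined rate is 27/170, so 27/34 of the job is done, leaving 7/34.
After server H leaves the rate is 1/17 per minute; the remaining 7/34 takes 7/2 minutes.
Total = 5 + 7/2 = 17/2 minutes.

17/2 minutes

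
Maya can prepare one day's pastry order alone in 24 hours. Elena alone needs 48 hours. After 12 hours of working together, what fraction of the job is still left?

1/4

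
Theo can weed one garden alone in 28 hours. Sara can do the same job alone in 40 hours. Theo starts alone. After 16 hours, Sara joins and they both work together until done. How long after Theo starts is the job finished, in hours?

392/17 hours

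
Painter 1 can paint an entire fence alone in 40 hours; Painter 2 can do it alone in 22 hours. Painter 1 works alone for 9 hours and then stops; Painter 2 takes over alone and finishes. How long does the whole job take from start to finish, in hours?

In 9 hours Painter 1 does 9/40 of the job, leaving 31/40.
Painter 2 works at 1/22 per hour, so finishing takes 31/40 ÷ 1/22 = 341/20 hours.
Total time = 9 + 341/20 = 521/20 hours.

521/20 hours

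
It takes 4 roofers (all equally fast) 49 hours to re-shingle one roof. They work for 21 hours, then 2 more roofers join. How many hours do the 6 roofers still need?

One roofer does 1/196 of the job per hour.
After 21 hours with 4 roofers, 3/7 is done (4/7 left).
With 6 roofers the rate is 6/196 = 3/98, so the rest takes 4/7 ÷ 3/98 = 56/3 hours.

56/3 hours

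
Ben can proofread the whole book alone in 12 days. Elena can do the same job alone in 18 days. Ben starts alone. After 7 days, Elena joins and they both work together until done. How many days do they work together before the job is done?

3 days

In the first 7 days Ben alone does 7/12 of the job, leaving 5/12.
Once everyone is working, combined rate: 1/12 + 1/18 = (3 + 2)/36 = 5/36 per day.
Remaining 5/12 at 5/36 per day takes 3 days.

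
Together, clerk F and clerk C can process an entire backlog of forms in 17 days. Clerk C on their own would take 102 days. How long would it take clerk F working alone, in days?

Combined rate is 1/17 per day.
Known contribution: 1/102 per day.
So clerk F's rate is 1/17 − 1/102 = 5/102, meaning 102/5 days alone.

102/5 days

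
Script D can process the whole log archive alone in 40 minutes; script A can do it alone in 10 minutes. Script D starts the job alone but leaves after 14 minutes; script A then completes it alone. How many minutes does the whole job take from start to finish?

In 14 minutes script D does 14/40 = 7/20 of the job, leaving 13/20.
Script A works at 1/10 per minute, so finishing takes 13/20 ÷ 1/10 = 13/2 minutes.
Total time = 14 + 13/2 = 41/2 minutes.

41/2 minutes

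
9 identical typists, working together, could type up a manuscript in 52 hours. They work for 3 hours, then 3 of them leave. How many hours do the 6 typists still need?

One typist does 1/468 of the job per hour.
After 3 hours with 9 typists, 3/52 is done (49/52 left).
With 6 typists the rate is 6/468 = 1/78, so the rest takes 49/52 ÷ 1/78 = 147/2 hours.

147/2 hours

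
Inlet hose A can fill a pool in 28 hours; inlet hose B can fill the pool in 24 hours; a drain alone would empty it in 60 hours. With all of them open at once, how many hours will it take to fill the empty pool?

Net rate = 1/28 + 1/24 − 1/60 = (30 + 35 − 14)/840 = 51/840 = 17/280 per hour.
Filling time = 1 ÷ (17/280) = 280/17 hours.

280/17 hours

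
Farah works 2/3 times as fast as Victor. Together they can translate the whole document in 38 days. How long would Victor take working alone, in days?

190/3 days

Let Victor's rate be r; then Farah's rate is (2/3)r, so together (2/3 + 1)r = (5/3)r = 1/38.
Thus r = 3/190 per day.
Victor alone: 190/3 days; Farah alone: 95 days.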